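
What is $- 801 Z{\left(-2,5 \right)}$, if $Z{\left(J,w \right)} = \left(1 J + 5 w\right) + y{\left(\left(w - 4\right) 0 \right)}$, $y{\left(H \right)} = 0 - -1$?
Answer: $-19224$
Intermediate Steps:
$y{\left(H \right)} = 1$ ($y{\left(H \right)} = 0 + 1 = 1$)
$Z{\left(J,w \right)} = 1 + J + 5 w$ ($Z{\left(J,w \right)} = \left(1 J + 5 w\right) + 1 = \left(J + 5 w\right) + 1 = 1 + J + 5 w$)
$- 801 Z{\left(-2,5 \right)} = - 801 \left(1 - 2 + 5 \cdot 5\right) = - 801 \left(1 - 2 + 25\right) = \left(-801\right) 24 = -19224$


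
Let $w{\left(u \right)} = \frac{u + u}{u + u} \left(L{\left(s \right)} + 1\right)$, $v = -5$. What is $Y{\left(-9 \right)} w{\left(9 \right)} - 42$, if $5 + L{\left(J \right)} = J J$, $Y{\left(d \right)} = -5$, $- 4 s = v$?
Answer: $- \frac{477}{16} \approx -29.813$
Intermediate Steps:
$s = \frac{5}{4}$ ($s = \left(- \frac{1}{4}\right) \left(-5\right) = \frac{5}{4} \approx 1.25$)
$L{\left(J \right)} = -5 + J^{2}$ ($L{\left(J \right)} = -5 + J J = -5 + J^{2}$)
$w{\left(u \right)} = - \frac{39}{16}$ ($w{\left(u \right)} = \frac{u + u}{u + u} \left(\left(-5 + \left(\frac{5}{4}\right)^{2}\right) + 1\right) = \frac{2 u}{2 u} \left(\left(-5 + \frac{25}{16}\right) + 1\right) = 2 u \frac{1}{2 u} \left(- \frac{55}{16} + 1\right) = 1 \left(- \frac{39}{16}\right) = - \frac{39}{16}$)
$Y{\left(-9 \right)} w{\left(9 \right)} - 42 = \left(-5\right) \left(- \frac{39}{16}\right) - 42 = \frac{195}{16} - 42 = - \frac{477}{16}$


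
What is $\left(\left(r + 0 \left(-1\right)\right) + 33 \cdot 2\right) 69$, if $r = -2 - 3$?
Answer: $4209$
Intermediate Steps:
$r = -5$
$\left(\left(r + 0 \left(-1\right)\right) + 33 \cdot 2\right) 69 = \left(\left(-5 + 0 \left(-1\right)\right) + 33 \cdot 2\right) 69 = \left(\left(-5 + 0\right) + 66\right) 69 = \left(-5 + 66\right) 69 = 61 \cdot 69 = 4209$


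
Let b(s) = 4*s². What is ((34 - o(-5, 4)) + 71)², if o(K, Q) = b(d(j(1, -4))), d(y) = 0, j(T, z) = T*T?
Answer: 11025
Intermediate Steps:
j(T, z) = T²
o(K, Q) = 0 (o(K, Q) = 4*0² = 4*0 = 0)
((34 - o(-5, 4)) + 71)² = ((34 - 1*0) + 71)² = ((34 + 0) + 71)² = (34 + 71)² = 105² = 11025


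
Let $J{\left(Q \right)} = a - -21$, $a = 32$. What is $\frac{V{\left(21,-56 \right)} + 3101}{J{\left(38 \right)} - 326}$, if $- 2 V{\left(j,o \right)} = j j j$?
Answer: $\frac{437}{78} \approx 5.6026$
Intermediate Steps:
$J{\left(Q \right)} = 53$ ($J{\left(Q \right)} = 32 - -21 = 32 + 21 = 53$)
$V{\left(j,o \right)} = - \frac{j^{3}}{2}$ ($V{\left(j,o \right)} = - \frac{j j j}{2} = - \frac{j^{2} j}{2} = - \frac{j^{3}}{2}$)
$\frac{V{\left(21,-56 \right)} + 3101}{J{\left(38 \right)} - 326} = \frac{- \frac{21^{3}}{2} + 3101}{53 - 326} = \frac{\left(- \frac{1}{2}\right) 9261 + 3101}{-273} = \left(- \frac{9261}{2} + 3101\right) \left(- \frac{1}{273}\right) = \left(- \frac{3059}{2}\right) \left(- \frac{1}{273}\right) = \frac{437}{78}$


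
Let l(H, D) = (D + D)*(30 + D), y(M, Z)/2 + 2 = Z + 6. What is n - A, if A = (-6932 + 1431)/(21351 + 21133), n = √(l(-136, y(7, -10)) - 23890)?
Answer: 5501/42484 + I*√24322 ≈ 0.12948 + 155.96*I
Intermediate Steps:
y(M, Z) = 8 + 2*Z (y(M, Z) = -4 + 2*(Z + 6) = -4 + 2*(6 + Z) = -4 + (12 + 2*Z) = 8 + 2*Z)
l(H, D) = 2*D*(30 + D) (l(H, D) = (2*D)*(30 + D) = 2*D*(30 + D))
n = I*√24322 (n = √(2*(8 + 2*(-10))*(30 + (8 + 2*(-10))) - 23890) = √(2*(8 - 20)*(30 + (8 - 20)) - 23890) = √(2*(-12)*(30 - 12) - 23890) = √(2*(-12)*18 - 23890) = √(-432 - 23890) = √(-24322) = I*√24322 ≈ 155.96*I)
A = -5501/42484 ≈ -0.12948
n - A = I*√24322 - 1*(-5501/42484) = I*√24322 + 5501/42484 = 5501/42484 + I*√24322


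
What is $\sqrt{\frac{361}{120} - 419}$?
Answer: $\frac{i \sqrt{1497570}}{60} \approx 20.396 i$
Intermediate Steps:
$\sqrt{\frac{361}{120} - 419} = \sqrt{- \frac{49919}{120}} = \frac{i \sqrt{1497570}}{60}$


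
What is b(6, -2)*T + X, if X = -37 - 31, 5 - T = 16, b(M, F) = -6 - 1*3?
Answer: 31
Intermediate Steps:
b(M, F) = -9 (b(M, F) = -6 - 3 = -9)
T = -11 (T = 5 - 1*16 = 5 - 16 = -11)
X = -68
b(6, -2)*T + X = -9*(-11) - 68 = 99 - 68 = 31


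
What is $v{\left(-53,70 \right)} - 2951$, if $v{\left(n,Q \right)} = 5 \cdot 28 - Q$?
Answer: $-2881$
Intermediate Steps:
$v{\left(n,Q \right)} = 140 - Q$
$v{\left(-53,70 \right)} - 2951 = \left(140 - 70\right) - 2951 = 70 - 2951 = -2881$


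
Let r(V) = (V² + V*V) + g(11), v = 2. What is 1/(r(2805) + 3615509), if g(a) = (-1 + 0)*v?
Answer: 1/19351557 ≈ 5.1675e-8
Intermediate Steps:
g(a) = -2 (g(a) = (-1 + 0)*2 = -1*2 = -2)
r(V) = -2 + 2*V² (r(V) = (V² + V*V) - 2 = (V² + V²) - 2 = 2*V² - 2 = -2 + 2*V²)
1/(r(2805) + 3615509) = 1/((-2 + 2*2805²) + 3615509) = 1/((-2 + 2*7868025) + 3615509) = 1/((-2 + 15736050) + 3615509) = 1/(15736048 + 3615509) = 1/19351557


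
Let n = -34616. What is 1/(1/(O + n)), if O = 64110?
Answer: 29494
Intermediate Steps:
1/(1/(O + n)) = 1/(1/(64110 - 34616)) = 1/(1/29494) = 29494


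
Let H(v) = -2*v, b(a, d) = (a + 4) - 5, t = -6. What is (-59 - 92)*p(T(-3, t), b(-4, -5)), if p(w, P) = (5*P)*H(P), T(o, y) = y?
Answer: 37750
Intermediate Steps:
b(a, d) = -1 + a (b(a, d) = (4 + a) - 5 = -1 + a)
p(w, P) = -10*P² (p(w, P) = (5*P)*(-2*P) = -10*P²)
(-59 - 92)*p(T(-3, t), b(-4, -5)) = (-59 - 92)*(-10*(-1 - 4)²) = -(-1510)*(-5)² = -(-1510)*25 = -151*(-250) = 37750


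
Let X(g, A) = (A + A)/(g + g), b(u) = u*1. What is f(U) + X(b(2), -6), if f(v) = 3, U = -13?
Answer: 0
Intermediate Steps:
b(u) = u
X(g, A) = A/g (X(g, A) = (2*A)/((2*g)) = (2*A)*(1/(2*g)) = A/g)
f(U) + X(b(2), -6) = 3 - 6/2 = 3 - 6*1/2 = 3 - 3 = 0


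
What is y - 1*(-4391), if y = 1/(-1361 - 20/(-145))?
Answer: 173290786/39465 ≈ 4391.0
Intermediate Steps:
y = -29/39465 (y = 1/(-1361 - 20*(-1/145)) = 1/(-1361 + 4/29) = 1/(-39465/29) = -29/39465 ≈ -0.00073483)
y - 1*(-4391) = -29/39465 - 1*(-4391) = -29/39465 + 4391 = 173290786/39465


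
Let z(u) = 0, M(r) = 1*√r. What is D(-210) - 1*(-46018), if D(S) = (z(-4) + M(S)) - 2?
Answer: 46016 + I*√210 ≈ 46016.0 + 14.491*I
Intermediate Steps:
M(r) = √r
D(S) = -2 + √S (D(S) = (0 + √S) - 2 = √S - 2 = -2 + √S)
D(-210) - 1*(-46018) = (-2 + √(-210)) - 1*(-46018) = (-2 + I*√210) + 46018 = 46016 + I*√210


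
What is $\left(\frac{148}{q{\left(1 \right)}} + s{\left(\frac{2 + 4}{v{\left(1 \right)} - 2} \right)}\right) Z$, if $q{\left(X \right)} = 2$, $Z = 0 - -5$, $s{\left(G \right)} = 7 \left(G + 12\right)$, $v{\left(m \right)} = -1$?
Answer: $720$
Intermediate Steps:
$s{\left(G \right)} = 84 + 7 G$ ($s{\left(G \right)} = 7 \left(12 + G\right) = 84 + 7 G$)
$Z = 5$ ($Z = 0 + 5 = 5$)
$\left(\frac{148}{q{\left(1 \right)}} + s{\left(\frac{2 + 4}{v{\left(1 \right)} - 2} \right)}\right) Z = \left(\frac{148}{2} + \left(84 + 7 \frac{2 + 4}{-1 - 2}\right)\right) 5 = \left(148 \cdot \frac{1}{2} + \left(84 + 7 \frac{6}{-3}\right)\right) 5 = \left(74 + \left(84 + 7 \cdot 6 \left(- \frac{1}{3}\right)\right)\right) 5 = \left(74 + \left(84 + 7 \left(-2\right)\right)\right) 5 = \left(74 + \left(84 - 14\right)\right) 5 = \left(74 + 70\right) 5 = 144 \cdot 5 = 720$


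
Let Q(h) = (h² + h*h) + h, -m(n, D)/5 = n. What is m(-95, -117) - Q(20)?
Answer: -345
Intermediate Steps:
m(n, D) = -5*n
Q(h) = h + 2*h² (Q(h) = (h² + h²) + h = 2*h² + h = h + 2*h²)
m(-95, -117) - Q(20) = -5*(-95) - 20*(1 + 2*20) = 475 - 20*(1 + 40) = 475 - 20*41 = 475 - 1*820 = 475 - 820 = -345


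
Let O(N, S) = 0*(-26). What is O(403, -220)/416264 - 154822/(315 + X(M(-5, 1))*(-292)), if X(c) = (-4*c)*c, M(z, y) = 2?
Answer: -154822/4987 ≈ -31.045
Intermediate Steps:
O(N, S) = 0
X(c) = -4*c²
O(403, -220)/416264 - 154822/(315 + X(M(-5, 1))*(-292)) = 0/416264 - 154822/(315 - 4*2²*(-292)) = 0*(1/416264) - 154822/(315 - 4*4*(-292)) = 0 - 154822/(315 - 16*(-292)) = 0 - 154822/(315 + 4672) = 0 - 154822/4987 = -154822/4987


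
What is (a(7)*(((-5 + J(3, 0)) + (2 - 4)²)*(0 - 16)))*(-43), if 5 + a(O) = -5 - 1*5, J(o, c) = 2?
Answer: -10320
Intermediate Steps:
a(O) = -15 (a(O) = -5 + (-5 - 1*5) = -5 + (-5 - 5) = -5 - 10 = -15)
(a(7)*(((-5 + J(3, 0)) + (2 - 4)²)*(0 - 16)))*(-43) = -15*((-5 + 2) + (2 - 4)²)*(0 - 16)*(-43) = -15*(-3 + (-2)²)*(-16)*(-43) = -15*(-3 + 4)*(-16)*(-43) = -15*(-16)*(-43) = 240*(-43) = -10320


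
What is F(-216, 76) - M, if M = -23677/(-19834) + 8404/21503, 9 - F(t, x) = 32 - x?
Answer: 21928185139/426490502 ≈ 51.415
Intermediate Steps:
F(t, x) = -23 + x (F(t, x) = 9 - (32 - x) = 9 + (-32 + x) = -23 + x)
M = 675811467/426490502 (M = -23677*(-1/19834) + 8404*(1/21503) = 23677/19834 + 8404/21503 = 675811467/426490502 ≈ 1.5846)
F(-216, 76) - M = (-23 + 76) - 1*675811467/426490502 = 53 - 675811467/426490502 = 21928185139/426490502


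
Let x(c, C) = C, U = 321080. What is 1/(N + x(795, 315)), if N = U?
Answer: 1/321395 ≈ 3.1114e-6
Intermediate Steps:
N = 321080
1/(N + x(795, 315)) = 1/(321080 + 315) = 1/321395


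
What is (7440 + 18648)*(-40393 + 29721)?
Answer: -278411136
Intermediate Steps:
(7440 + 18648)*(-40393 + 29721) = 26088*(-10672) = -278411136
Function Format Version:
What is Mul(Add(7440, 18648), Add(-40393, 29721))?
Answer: -278411136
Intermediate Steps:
Mul(Add(7440, 18648), Add(-40393, 29721)) = Mul(26088, -10672) = -278411136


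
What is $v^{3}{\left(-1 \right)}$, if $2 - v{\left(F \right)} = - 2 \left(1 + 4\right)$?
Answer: $1728$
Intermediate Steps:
$v{\left(F \right)} = 12$ ($v{\left(F \right)} = 2 - - 2 \left(1 + 4\right) = 2 - \left(-2\right) 5 = 2 - -10 = 2 + 10 = 12$)
$v^{3}{\left(-1 \right)} = 12^{3} = 1728$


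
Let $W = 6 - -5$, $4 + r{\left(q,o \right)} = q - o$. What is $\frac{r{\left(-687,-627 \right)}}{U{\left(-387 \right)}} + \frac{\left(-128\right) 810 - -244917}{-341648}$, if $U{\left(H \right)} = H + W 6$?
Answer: $- \frac{23471605}{109669008} \approx -0.21402$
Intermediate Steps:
$r{\left(q,o \right)} = -4 + q - o$ ($r{\left(q,o \right)} = -4 - \left(o - q\right) = -4 + q - o$)
$W = 11$ ($W = 6 + 5 = 11$)
$U{\left(H \right)} = 66 + H$ ($U{\left(H \right)} = H + 11 \cdot 6 = H + 66 = 66 + H$)
$\frac{r{\left(-687,-627 \right)}}{U{\left(-387 \right)}} + \frac{\left(-128\right) 810 - -244917}{-341648} = \frac{-4 - 687 - -627}{66 - 387} + \frac{\left(-128\right) 810 - -244917}{-341648} = \frac{-4 - 687 + 627}{-321} + \left(-103680 + 244917\right) \left(- \frac{1}{341648}\right) = \left(-64\right) \left(- \frac{1}{321}\right) + 141237 \left(- \frac{1}{341648}\right) = \frac{64}{321} - \frac{141237}{341648} = - \frac{23471605}{109669008}$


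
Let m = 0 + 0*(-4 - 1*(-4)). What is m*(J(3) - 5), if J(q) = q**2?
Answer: 0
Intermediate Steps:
m = 0 (m = 0 + 0*(-4 + 4) = 0 + 0*0 = 0 + 0 = 0)
m*(J(3) - 5) = 0*(3**2 - 5) = 0*(9 - 5) = 0*4 = 0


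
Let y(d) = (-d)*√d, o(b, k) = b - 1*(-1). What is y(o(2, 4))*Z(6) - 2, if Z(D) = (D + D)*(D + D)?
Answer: -2 - 432*√3 ≈ -750.25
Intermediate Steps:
o(b, k) = 1 + b (o(b, k) = b + 1 = 1 + b)
Z(D) = 4*D² (Z(D) = (2*D)*(2*D) = 4*D²)
y(d) = -d^(3/2)
y(o(2, 4))*Z(6) - 2 = (-(1 + 2)^(3/2))*(4*6²) - 2 = (-3^(3/2))*(4*36) - 2 = -3*√3*144 - 2 = -432*√3 - 2 = -2 - 432*√3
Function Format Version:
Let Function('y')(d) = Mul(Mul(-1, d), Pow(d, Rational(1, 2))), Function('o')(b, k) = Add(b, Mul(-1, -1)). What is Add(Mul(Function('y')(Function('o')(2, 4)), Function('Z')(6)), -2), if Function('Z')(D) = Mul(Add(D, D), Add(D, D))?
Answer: Add(-2, Mul(-432, Pow(3, Rational(1, 2)))) ≈ -750.25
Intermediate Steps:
Function('o')(b, k) = Add(1, b) (Function('o')(b, k) = Add(b, 1) = Add(1, b))
Function('Z')(D) = Mul(4, Pow(D, 2)) (Function('Z')(D) = Mul(Mul(2, D), Mul(2, D)) = Mul(4, Pow(D, 2)))
Function('y')(d) = Mul(-1, Pow(d, Rational(3, 2)))
Add(Mul(Function('y')(Function('o')(2, 4)), Function('Z')(6)), -2) = Add(Mul(Mul(-1, Pow(Add(1, 2), Rational(3, 2))), Mul(4, Pow(6, 2))), -2) = Add(Mul(Mul(-1, Pow(3, Rational(3, 2))), Mul(4, 36)), -2) = Add(Mul(Mul(-1, Mul(3, Pow(3, Rational(1, 2)))), 144), -2) = Add(Mul(Mul(-3, Pow(3, Rational(1, 2))), 144), -2) = Add(Mul(-432, Pow(3, Rational(1, 2))), -2) = Add(-2, Mul(-432, Pow(3, Rational(1, 2))))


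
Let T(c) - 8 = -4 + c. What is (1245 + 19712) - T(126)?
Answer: 20827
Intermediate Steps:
T(c) = 4 + c (T(c) = 8 + (-4 + c) = 4 + c)
(1245 + 19712) - T(126) = (1245 + 19712) - (4 + 126) = 20957 - 1*130 = 20957 - 130 = 20827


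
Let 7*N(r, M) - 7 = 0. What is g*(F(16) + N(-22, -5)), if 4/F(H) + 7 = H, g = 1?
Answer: 13/9 ≈ 1.4444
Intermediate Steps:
F(H) = 4/(-7 + H)
N(r, M) = 1 (N(r, M) = 1 + (⅐)*0 = 1 + 0 = 1)
g*(F(16) + N(-22, -5)) = 1*(4/(-7 + 16) + 1) = 1*(4/9 + 1) = 1*(13/9) = 13/9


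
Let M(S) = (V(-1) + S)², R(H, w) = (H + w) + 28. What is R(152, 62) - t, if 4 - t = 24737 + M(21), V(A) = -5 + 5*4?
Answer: 26271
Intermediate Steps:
V(A) = 15 (V(A) = -5 + 20 = 15)
R(H, w) = 28 + H + w
M(S) = (15 + S)²
t = -26029 (t = 4 - (24737 + (15 + 21)²) = 4 - (24737 + 36²) = 4 - (24737 + 1296) = 4 - 1*26033 = 4 - 26033 = -26029)
R(152, 62) - t = (28 + 152 + 62) - 1*(-26029) = 242 + 26029 = 26271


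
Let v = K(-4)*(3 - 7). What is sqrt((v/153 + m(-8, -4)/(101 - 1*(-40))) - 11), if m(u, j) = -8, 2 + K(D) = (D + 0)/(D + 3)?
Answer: I*sqrt(63828115)/2397 ≈ 3.333*I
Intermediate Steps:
K(D) = -2 + D/(3 + D) (K(D) = -2 + (D + 0)/(D + 3) = -2 + D/(3 + D))
v = -8 (v = ((-6 - 1*(-4))/(3 - 4))*(3 - 7) = ((-6 + 4)/(-1))*(-4) = -1*(-2)*(-4) = 2*(-4) = -8)
sqrt((v/153 + m(-8, -4)/(101 - 1*(-40))) - 11) = sqrt((-8/153 - 8/(101 - 1*(-40))) - 11) = sqrt((-8*1/153 - 8/(101 + 40)) - 11) = sqrt((-8/153 - 8/141) - 11) = sqrt(-784/7191 - 11) = sqrt(-79885/7191) = I*sqrt(63828115)/2397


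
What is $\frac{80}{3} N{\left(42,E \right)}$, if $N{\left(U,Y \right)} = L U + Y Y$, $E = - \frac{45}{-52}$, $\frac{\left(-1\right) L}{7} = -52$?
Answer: $\frac{68901295}{169} \approx 4.077 \cdot 10^{5}$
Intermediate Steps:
$L = 364$ ($L = \left(-7\right) \left(-52\right) = 364$)
$E = \frac{45}{52}$ ($E = \left(-45\right) \left(- \frac{1}{52}\right) = \frac{45}{52} \approx 0.86539$)
$N{\left(U,Y \right)} = Y^{2} + 364 U$ ($N{\left(U,Y \right)} = 364 U + Y Y = 364 U + Y^{2} = Y^{2} + 364 U$)
$\frac{80}{3} N{\left(42,E \right)} = \frac{80}{3} \left(\left(\frac{45}{52}\right)^{2} + 364 \cdot 42\right) = 80 \cdot \frac{1}{3} \left(\frac{2025}{2704} + 15288\right) = \frac{80}{3} \cdot \frac{41340777}{2704} = \frac{68901295}{169}$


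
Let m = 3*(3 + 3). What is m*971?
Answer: 17478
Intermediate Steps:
m = 18 (m = 3*6 = 18)
m*971 = 18*971 = 17478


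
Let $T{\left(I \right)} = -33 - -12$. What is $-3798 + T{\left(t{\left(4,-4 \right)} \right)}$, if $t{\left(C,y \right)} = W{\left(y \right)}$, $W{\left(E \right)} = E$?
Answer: $-3819$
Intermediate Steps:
$t{\left(C,y \right)} = y$
$T{\left(I \right)} = -21$ ($T{\left(I \right)} = -33 + 12 = -21$)
$-3798 + T{\left(t{\left(4,-4 \right)} \right)} = -3798 - 21 = -3819$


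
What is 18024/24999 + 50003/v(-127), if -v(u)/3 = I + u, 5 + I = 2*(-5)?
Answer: 419234407/3549858 ≈ 118.10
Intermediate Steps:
I = -15 (I = -5 + 2*(-5) = -5 - 10 = -15)
v(u) = 45 - 3*u (v(u) = -3*(-15 + u) = 45 - 3*u)
18024/24999 + 50003/v(-127) = 18024/24999 + 50003/(45 - 3*(-127)) = 18024*(1/24999) + 50003/(45 + 381) = 6008/8333 + 50003/426 = 419234407/3549858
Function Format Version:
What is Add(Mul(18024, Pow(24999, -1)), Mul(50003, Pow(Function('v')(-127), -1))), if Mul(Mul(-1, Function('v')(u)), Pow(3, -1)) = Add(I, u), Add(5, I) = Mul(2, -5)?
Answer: Rational(419234407, 3549858) ≈ 118.10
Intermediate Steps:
I = -15 (I = Add(-5, Mul(2, -5)) = Add(-5, -10) = -15)
Function('v')(u) = Add(45, Mul(-3, u)) (Function('v')(u) = Mul(-3, Add(-15, u)) = Add(45, Mul(-3, u)))
Add(Mul(18024, Pow(24999, -1)), Mul(50003, Pow(Function('v')(-127), -1))) = Add(Mul(18024, Pow(24999, -1)), Mul(50003, Pow(Add(45, Mul(-3, -127)), -1))) = Add(Mul(18024, Rational(1, 24999)), Mul(50003, Pow(Add(45, 381), -1))) = Add(Rational(6008, 8333), Mul(50003, Pow(426, -1))) = Add(Rational(6008, 8333), Mul(50003, Rational(1, 426))) = Add(Rational(6008, 8333), Rational(50003, 426)) = Rational(419234407, 3549858)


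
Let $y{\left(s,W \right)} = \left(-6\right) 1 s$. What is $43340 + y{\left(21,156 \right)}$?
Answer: $43214$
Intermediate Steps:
$y{\left(s,W \right)} = - 6 s$
$43340 + y{\left(21,156 \right)} = 43340 - 126 = 43214$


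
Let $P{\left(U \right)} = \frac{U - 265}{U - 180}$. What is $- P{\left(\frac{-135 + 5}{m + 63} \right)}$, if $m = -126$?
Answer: $- \frac{3313}{2242} \approx -1.4777$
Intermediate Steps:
$P{\left(U \right)} = \frac{-265 + U}{-180 + U}$
$- P{\left(\frac{-135 + 5}{m + 63} \right)} = - \frac{-265 + \frac{-135 + 5}{-126 + 63}}{-180 + \frac{-135 + 5}{-126 + 63}} = - \frac{-265 - \frac{130}{-63}}{-180 - \frac{130}{-63}} = - \frac{-265 - - \frac{130}{63}}{-180 - - \frac{130}{63}} = - \frac{-265 + \frac{130}{63}}{-180 + \frac{130}{63}} = - \frac{-16565}{\left(- \frac{11210}{63}\right) 63} = - \frac{\left(-63\right) \left(-16565\right)}{11210 \cdot 63} = \left(-1\right) \frac{3313}{2242} = - \frac{3313}{2242}$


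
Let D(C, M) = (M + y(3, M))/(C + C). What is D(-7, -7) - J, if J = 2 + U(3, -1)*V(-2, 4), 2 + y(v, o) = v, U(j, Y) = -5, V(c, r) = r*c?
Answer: -291/7 ≈ -41.571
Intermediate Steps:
V(c, r) = c*r
y(v, o) = -2 + v
D(C, M) = (1 + M)/(2*C) (D(C, M) = (M + (-2 + 3))/(C + C) = (M + 1)/((2*C)) = (1 + M)*(1/(2*C)) = (1 + M)/(2*C))
J = 42 (J = 2 - (-10)*4 = 2 - 5*(-8) = 2 + 40 = 42)
D(-7, -7) - J = (½)*(1 - 7)/(-7) - 1*42 = (½)*(-⅐)*(-6) - 42 = 3/7 - 42 = -291/7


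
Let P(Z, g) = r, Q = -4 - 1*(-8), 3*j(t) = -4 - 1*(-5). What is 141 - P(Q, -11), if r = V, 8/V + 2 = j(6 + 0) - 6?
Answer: 3267/23 ≈ 142.04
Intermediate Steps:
j(t) = ⅓ (j(t) = (-4 - 1*(-5))/3 = (-4 + 5)/3 = (⅓)*1 = ⅓)
Q = 4 (Q = -4 + 8 = 4)
V = -24/23 (V = 8/(-2 + (⅓ - 6)) = 8/(-2 - 17/3) = 8/(-23/3) = 8*(-3/23) = -24/23 ≈ -1.0435)
r = -24/23 ≈ -1.0435
P(Z, g) = -24/23
141 - P(Q, -11) = 141 - 1*(-24/23) = 141 + 24/23 = 3267/23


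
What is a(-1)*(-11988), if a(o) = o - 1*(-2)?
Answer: -11988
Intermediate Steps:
a(o) = 2 + o (a(o) = o + 2 = 2 + o)
a(-1)*(-11988) = (2 - 1)*(-11988) = 1*(-11988) = -11988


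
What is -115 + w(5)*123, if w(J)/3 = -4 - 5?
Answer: -3436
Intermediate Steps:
w(J) = -27 (w(J) = 3*(-4 - 5) = 3*(-9) = -27)
-115 + w(5)*123 = -115 - 27*123 = -115 - 3321 = -3436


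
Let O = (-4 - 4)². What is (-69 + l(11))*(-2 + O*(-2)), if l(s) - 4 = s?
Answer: 7020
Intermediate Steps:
O = 64 (O = (-8)² = 64)
l(s) = 4 + s
(-69 + l(11))*(-2 + O*(-2)) = (-69 + (4 + 11))*(-2 + 64*(-2)) = (-69 + 15)*(-2 - 128) = -54*(-130) = 7020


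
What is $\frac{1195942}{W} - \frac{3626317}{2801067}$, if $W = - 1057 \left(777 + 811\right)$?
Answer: $- \frac{4718372387843}{2350817888286} \approx -2.0071$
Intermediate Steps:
$W = -1678516$ ($W = \left(-1057\right) 1588 = -1678516$)
$\frac{1195942}{W} - \frac{3626317}{2801067} = \frac{1195942}{-1678516} - \frac{3626317}{2801067} = 1195942 \left(- \frac{1}{1678516}\right) - \frac{3626317}{2801067} = - \frac{597971}{839258} - \frac{3626317}{2801067} = - \frac{4718372387843}{2350817888286}$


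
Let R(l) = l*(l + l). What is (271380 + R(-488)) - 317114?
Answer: 430554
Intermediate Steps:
R(l) = 2*l² (R(l) = l*(2*l) = 2*l²)
(271380 + R(-488)) - 317114 = (271380 + 2*(-488)²) - 317114 = (271380 + 2*238144) - 317114 = (271380 + 476288) - 317114 = 747668 - 317114 = 430554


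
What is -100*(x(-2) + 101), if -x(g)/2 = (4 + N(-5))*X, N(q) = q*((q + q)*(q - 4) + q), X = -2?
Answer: 158300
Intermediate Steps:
N(q) = q*(q + 2*q*(-4 + q)) (N(q) = q*((2*q)*(-4 + q) + q) = q*(2*q*(-4 + q) + q) = q*(q + 2*q*(-4 + q)))
x(g) = -1684 (x(g) = -2*(4 + (-5)²*(-7 + 2*(-5)))*(-2) = -2*(4 + 25*(-7 - 10))*(-2) = -2*(4 + 25*(-17))*(-2) = -2*(4 - 425)*(-2) = -(-842)*(-2) = -2*842 = -1684)
-100*(x(-2) + 101) = -100*(-1684 + 101) = -100*(-1583) = 158300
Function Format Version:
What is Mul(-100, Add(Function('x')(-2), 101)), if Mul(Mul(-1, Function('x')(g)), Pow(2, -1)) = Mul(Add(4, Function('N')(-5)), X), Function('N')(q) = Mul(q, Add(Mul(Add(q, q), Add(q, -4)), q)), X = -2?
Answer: 158300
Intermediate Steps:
Function('N')(q) = Mul(q, Add(q, Mul(2, q, Add(-4, q)))) (Function('N')(q) = Mul(q, Add(Mul(Mul(2, q), Add(-4, q)), q)) = Mul(q, Add(Mul(2, q, Add(-4, q)), q)) = Mul(q, Add(q, Mul(2, q, Add(-4, q)))))
Function('x')(g) = -1684 (Function('x')(g) = Mul(-2, Mul(Add(4, Mul(Pow(-5, 2), Add(-7, Mul(2, -5)))), -2)) = Mul(-2, Mul(Add(4, Mul(25, Add(-7, -10))), -2)) = Mul(-2, Mul(Add(4, Mul(25, -17)), -2)) = Mul(-2, Mul(Add(4, -425), -2)) = Mul(-2, Mul(-421, -2)) = Mul(-2, 842) = -1684)
Mul(-100, Add(Function('x')(-2), 101)) = Mul(-100, Add(-1684, 101)) = Mul(-100, -1583) = 158300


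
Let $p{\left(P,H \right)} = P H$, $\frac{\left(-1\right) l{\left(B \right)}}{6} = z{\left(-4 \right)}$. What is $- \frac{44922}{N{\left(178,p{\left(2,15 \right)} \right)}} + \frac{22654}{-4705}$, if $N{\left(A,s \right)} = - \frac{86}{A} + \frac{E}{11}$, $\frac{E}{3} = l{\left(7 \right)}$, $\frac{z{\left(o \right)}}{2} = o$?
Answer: $- \frac{207199110112}{58073815} \approx -3567.9$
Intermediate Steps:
$z{\left(o \right)} = 2 o$
$l{\left(B \right)} = 48$ ($l{\left(B \right)} = - 6 \cdot 2 \left(-4\right) = \left(-6\right) \left(-8\right) = 48$)
$p{\left(P,H \right)} = H P$
$E = 144$ ($E = 3 \cdot 48 = 144$)
$N{\left(A,s \right)} = \frac{144}{11} - \frac{86}{A}$ ($N{\left(A,s \right)} = - \frac{86}{A} + \frac{144}{11} = \frac{144}{11} - \frac{86}{A}$)
$- \frac{44922}{N{\left(178,p{\left(2,15 \right)} \right)}} + \frac{22654}{-4705} = - \frac{44922}{\frac{144}{11} - \frac{86}{178}} + \frac{22654}{-4705} = - \frac{44922}{\frac{144}{11} - \frac{43}{89}} + 22654 \left(- \frac{1}{4705}\right) = - \frac{44922}{\frac{144}{11} - \frac{43}{89}} - \frac{22654}{4705} = - \frac{44922}{\frac{12343}{979}} - \frac{22654}{4705} = \left(-44922\right) \frac{979}{12343} - \frac{22654}{4705} = - \frac{43978638}{12343} - \frac{22654}{4705} = - \frac{207199110112}{58073815}$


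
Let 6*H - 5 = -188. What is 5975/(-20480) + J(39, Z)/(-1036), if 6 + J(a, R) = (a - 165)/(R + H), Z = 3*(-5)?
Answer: -568651/1970176 ≈ -0.28863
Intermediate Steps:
H = -61/2 (H = ⅚ + (⅙)*(-188) = ⅚ - 94/3 = -61/2 ≈ -30.500)
Z = -15
J(a, R) = -6 + (-165 + a)/(-61/2 + R) (J(a, R) = -6 + (a - 165)/(R - 61/2) = -6 + (-165 + a)/(-61/2 + R))
5975/(-20480) + J(39, Z)/(-1036) = 5975/(-20480) + (2*(18 + 39 - 6*(-15))/(-61 + 2*(-15)))/(-1036) = 5975*(-1/20480) + (2*(18 + 39 + 90)/(-61 - 30))*(-1/1036) = -1195/4096 + (2*147/(-91))*(-1/1036) = -1195/4096 + (2*(-1/91)*147)*(-1/1036) = -1195/4096 - 42/13*(-1/1036) = -1195/4096 + 3/962 = -568651/1970176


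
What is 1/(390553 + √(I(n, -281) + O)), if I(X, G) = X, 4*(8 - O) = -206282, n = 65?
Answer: 781106/305063188331 - √206574/305063188331 ≈ 2.5590e-6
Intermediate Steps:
O = 103157/2 (O = 8 - ¼*(-206282) = 8 + 103141/2 = 103157/2 ≈ 51579.)
1/(390553 + √(I(n, -281) + O)) = 1/(390553 + √(65 + 103157/2)) = 1/(390553 + √(103287/2)) = 1/(390553 + √206574/2)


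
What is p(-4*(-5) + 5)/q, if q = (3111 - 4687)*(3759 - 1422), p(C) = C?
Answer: -25/3683112 ≈ -6.7877e-6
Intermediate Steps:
q = -3683112 (q = -1576*2337 = -3683112)
p(-4*(-5) + 5)/q = (-4*(-5) + 5)/(-3683112) = (20 + 5)*(-1/3683112) = 25*(-1/3683112) = -25/3683112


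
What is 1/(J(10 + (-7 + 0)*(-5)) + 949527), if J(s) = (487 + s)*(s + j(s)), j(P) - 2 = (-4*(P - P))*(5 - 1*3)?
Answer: 1/974531 ≈ 1.0261e-6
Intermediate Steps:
j(P) = 2 (j(P) = 2 + (-4*(P - P))*(5 - 1*3) = 2 + (-4*0)*(5 - 3) = 2 + 0*2 = 2 + 0 = 2)
J(s) = (2 + s)*(487 + s) (J(s) = (487 + s)*(s + 2) = (487 + s)*(2 + s) = (2 + s)*(487 + s))
1/(J(10 + (-7 + 0)*(-5)) + 949527) = 1/((974 + (10 + (-7 + 0)*(-5))² + 489*(10 + (-7 + 0)*(-5))) + 949527) = 1/((974 + (10 - 7*(-5))² + 489*(10 - 7*(-5))) + 949527) = 1/((974 + (10 + 35)² + 489*(10 + 35)) + 949527) = 1/((974 + 45² + 489*45) + 949527) = 1/((974 + 2025 + 22005) + 949527) = 1/(25004 + 949527) = 1/974531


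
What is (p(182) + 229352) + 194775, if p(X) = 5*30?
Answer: 424277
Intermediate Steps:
p(X) = 150
(p(182) + 229352) + 194775 = (150 + 229352) + 194775 = 229502 + 194775 = 424277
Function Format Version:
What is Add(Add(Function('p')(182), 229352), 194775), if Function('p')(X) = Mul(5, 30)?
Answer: 424277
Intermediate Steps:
Function('p')(X) = 150
Add(Add(Function('p')(182), 229352), 194775) = Add(Add(150, 229352), 194775) = Add(229502, 194775) = 424277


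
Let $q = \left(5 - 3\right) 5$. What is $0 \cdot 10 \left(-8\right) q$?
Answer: $0$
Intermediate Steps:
$q = 10$ ($q = 2 \cdot 5 = 10$)
$0 \cdot 10 \left(-8\right) q = 0 \cdot 10 \left(-8\right) 10 = 0 \left(-8\right) 10 = 0 \cdot 10 = 0$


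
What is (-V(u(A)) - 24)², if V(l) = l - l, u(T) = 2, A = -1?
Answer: 576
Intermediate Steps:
V(l) = 0
(-V(u(A)) - 24)² = (-1*0 - 24)² = (0 - 24)² = (-24)² = 576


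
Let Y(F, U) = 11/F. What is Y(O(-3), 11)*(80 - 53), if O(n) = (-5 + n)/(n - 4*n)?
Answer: -2673/8 ≈ -334.13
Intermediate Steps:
O(n) = -(-5 + n)/(3*n) (O(n) = (-5 + n)/((-3*n)) = (-5 + n)*(-1/(3*n)) = -(-5 + n)/(3*n))
Y(O(-3), 11)*(80 - 53) = (11/(((⅓)*(5 - 1*(-3))/(-3))))*(80 - 53) = (11/(((⅓)*(-⅓)*(5 + 3))))*27 = (11/(((⅓)*(-⅓)*8)))*27 = (11/(-8/9))*27 = (11*(-9/8))*27 = -99/8*27 = -2673/8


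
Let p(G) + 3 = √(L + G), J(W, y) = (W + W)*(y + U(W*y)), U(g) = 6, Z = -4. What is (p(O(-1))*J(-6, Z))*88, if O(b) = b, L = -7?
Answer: 6336 - 4224*I*√2 ≈ 6336.0 - 5973.6*I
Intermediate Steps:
J(W, y) = 2*W*(6 + y) (J(W, y) = (W + W)*(y + 6) = (2*W)*(6 + y) = 2*W*(6 + y))
p(G) = -3 + √(-7 + G)
(p(O(-1))*J(-6, Z))*88 = ((-3 + √(-7 - 1))*(2*(-6)*(6 - 4)))*88 = ((-3 + √(-8))*(2*(-6)*2))*88 = ((-3 + 2*I*√2)*(-24))*88 = (72 - 48*I*√2)*88 = 6336 - 4224*I*√2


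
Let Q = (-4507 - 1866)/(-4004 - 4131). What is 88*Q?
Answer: 560824/8135 ≈ 68.940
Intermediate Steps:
Q = 6373/8135 (Q = -6373/(-8135) = -6373*(-1/8135) = 6373/8135 ≈ 0.78341)
88*Q = 88*(6373/8135) = 560824/8135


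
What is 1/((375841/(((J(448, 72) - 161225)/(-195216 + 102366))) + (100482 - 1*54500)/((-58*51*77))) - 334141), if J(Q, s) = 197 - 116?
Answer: -9175781076/1078928281452293 ≈ -8.5045e-6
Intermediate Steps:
J(Q, s) = 81
1/((375841/(((J(448, 72) - 161225)/(-195216 + 102366))) + (100482 - 1*54500)/((-58*51*77))) - 334141) = 1/((375841/(((81 - 161225)/(-195216 + 102366))) + (100482 - 1*54500)/((-58*51*77))) - 334141) = 1/((375841/((-161144/(-92850))) + (100482 - 54500)/((-2958*77))) - 334141) = 1/((375841/((-161144*(-1/92850))) + 45982/(-227766)) - 334141) = 1/((375841/(80572/46425) + 45982*(-1/227766)) - 334141) = 1/((375841*(46425/80572) - 22991/113883) - 334141) = 1/((17448418425/80572 - 22991/113883) - 334141) = 1/(1987076383063423/9175781076 - 334141) = 1/(-1078928281452293/9175781076) = -9175781076/1078928281452293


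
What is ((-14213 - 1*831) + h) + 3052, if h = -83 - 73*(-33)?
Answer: -9666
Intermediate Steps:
h = 2326 (h = -83 + 2409 = 2326)
((-14213 - 1*831) + h) + 3052 = ((-14213 - 1*831) + 2326) + 3052 = ((-14213 - 831) + 2326) + 3052 = (-15044 + 2326) + 3052 = -12718 + 3052 = -9666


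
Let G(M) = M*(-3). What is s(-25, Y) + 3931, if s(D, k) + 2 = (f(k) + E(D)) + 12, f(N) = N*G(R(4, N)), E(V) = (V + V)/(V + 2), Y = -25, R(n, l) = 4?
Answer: 97593/23 ≈ 4243.2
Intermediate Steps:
G(M) = -3*M
E(V) = 2*V/(2 + V) (E(V) = (2*V)/(2 + V) = 2*V/(2 + V))
f(N) = -12*N (f(N) = N*(-3*4) = N*(-12) = -12*N)
s(D, k) = 10 - 12*k + 2*D/(2 + D) (s(D, k) = -2 + ((-12*k + 2*D/(2 + D)) + 12) = -2 + (12 - 12*k + 2*D/(2 + D)) = 10 - 12*k + 2*D/(2 + D))
s(-25, Y) + 3931 = 2*(-25 + (2 - 25)*(5 - 6*(-25)))/(2 - 25) + 3931 = 2*(-25 - 23*(5 + 150))/(-23) + 3931 = 2*(-1/23)*(-25 - 23*155) + 3931 = 2*(-1/23)*(-25 - 3565) + 3931 = 2*(-1/23)*(-3590) + 3931 = 7180/23 + 3931 = 97593/23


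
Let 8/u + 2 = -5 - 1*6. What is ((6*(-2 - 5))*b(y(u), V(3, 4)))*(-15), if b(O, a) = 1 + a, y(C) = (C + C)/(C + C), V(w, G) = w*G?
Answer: 8190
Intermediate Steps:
u = -8/13 (u = 8/(-2 + (-5 - 1*6)) = 8/(-2 + (-5 - 6)) = 8/(-2 - 11) = 8/(-13) = 8*(-1/13) = -8/13 ≈ -0.61539)
V(w, G) = G*w
y(C) = 1 (y(C) = (2*C)/((2*C)) = (2*C)*(1/(2*C)) = 1)
((6*(-2 - 5))*b(y(u), V(3, 4)))*(-15) = ((6*(-2 - 5))*(1 + 4*3))*(-15) = ((6*(-7))*(1 + 12))*(-15) = -42*13*(-15) = -546*(-15) = 8190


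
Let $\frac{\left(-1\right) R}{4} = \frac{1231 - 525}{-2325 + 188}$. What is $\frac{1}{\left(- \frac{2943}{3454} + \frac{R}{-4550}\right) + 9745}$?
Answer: $\frac{16792225450}{163625924223677} \approx 0.00010263$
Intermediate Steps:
$R = \frac{2824}{2137}$ ($R = - 4 \frac{1231 - 525}{-2325 + 188} = - 4 \frac{706}{-2137} = - 4 \cdot 706 \left(- \frac{1}{2137}\right) = \left(-4\right) \left(- \frac{706}{2137}\right) = \frac{2824}{2137} \approx 1.3215$)
$\frac{1}{\left(- \frac{2943}{3454} + \frac{R}{-4550}\right) + 9745} = \frac{1}{\left(- \frac{2943}{3454} + \frac{2824}{2137 \left(-4550\right)}\right) + 9745} = \frac{1}{\left(\left(-2943\right) \frac{1}{3454} + \frac{2824}{2137} \left(- \frac{1}{4550}\right)\right) + 9745} = \frac{1}{\left(- \frac{2943}{3454} - \frac{1412}{4861675}\right) + 9745} = \frac{1}{- \frac{14312786573}{16792225450} + 9745} = \frac{1}{\frac{163625924223677}{16792225450}} = \frac{16792225450}{163625924223677}$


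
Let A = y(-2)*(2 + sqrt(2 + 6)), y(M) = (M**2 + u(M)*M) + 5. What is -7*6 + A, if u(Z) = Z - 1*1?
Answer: -12 + 30*sqrt(2) ≈ 30.426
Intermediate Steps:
u(Z) = -1 + Z (u(Z) = Z - 1 = -1 + Z)
y(M) = 5 + M**2 + M*(-1 + M) (y(M) = (M**2 + (-1 + M)*M) + 5 = (M**2 + M*(-1 + M)) + 5 = 5 + M**2 + M*(-1 + M))
A = 30 + 30*sqrt(2) (A = (5 - 1*(-2) + 2*(-2)**2)*(2 + sqrt(2 + 6)) = (5 + 2 + 2*4)*(2 + sqrt(8)) = (5 + 2 + 8)*(2 + 2*sqrt(2)) = 15*(2 + 2*sqrt(2)) = 30 + 30*sqrt(2) ≈ 72.426)
-7*6 + A = -7*6 + (30 + 30*sqrt(2)) = -42 + (30 + 30*sqrt(2)) = -12 + 30*sqrt(2)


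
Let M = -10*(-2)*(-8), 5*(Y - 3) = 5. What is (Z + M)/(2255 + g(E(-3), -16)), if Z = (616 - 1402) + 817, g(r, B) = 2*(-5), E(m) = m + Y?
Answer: -129/2245 ≈ -0.057461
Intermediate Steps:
Y = 4 (Y = 3 + (1/5)*5 = 3 + 1 = 4)
E(m) = 4 + m (E(m) = m + 4 = 4 + m)
M = -160 (M = 20*(-8) = -160)
g(r, B) = -10
Z = 31 (Z = -786 + 817 = 31)
(Z + M)/(2255 + g(E(-3), -16)) = (31 - 160)/(2255 - 10) = -129/2245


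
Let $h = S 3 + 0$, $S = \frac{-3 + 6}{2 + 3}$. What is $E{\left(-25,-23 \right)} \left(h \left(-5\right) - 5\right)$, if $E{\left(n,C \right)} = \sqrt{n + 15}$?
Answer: $- 14 i \sqrt{10} \approx - 44.272 i$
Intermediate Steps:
$E{\left(n,C \right)} = \sqrt{15 + n}$
$S = \frac{3}{5} \approx 0.6$
$h = \frac{9}{5}$ ($h = \frac{3}{5} \cdot 3 + 0 = \frac{9}{5} + 0 = \frac{9}{5} \approx 1.8$)
$E{\left(-25,-23 \right)} \left(h \left(-5\right) - 5\right) = \sqrt{15 - 25} \left(\frac{9}{5} \left(-5\right) - 5\right) = \sqrt{-10} \left(-9 - 5\right) = i \sqrt{10} \left(-14\right) = - 14 i \sqrt{10}$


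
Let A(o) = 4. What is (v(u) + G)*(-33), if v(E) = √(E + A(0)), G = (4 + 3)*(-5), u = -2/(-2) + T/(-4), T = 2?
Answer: 1155 - 99*√2/2 ≈ 1085.0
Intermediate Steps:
u = ½ (u = -2/(-2) + 2/(-4) = -2*(-½) + 2*(-¼) = 1 - ½ = ½ ≈ 0.50000)
G = -35 (G = 7*(-5) = -35)
v(E) = √(4 + E) (v(E) = √(E + 4) = √(4 + E))
(v(u) + G)*(-33) = (√(4 + ½) - 35)*(-33) = (√(9/2) - 35)*(-33) = (3*√2/2 - 35)*(-33) = (-35 + 3*√2/2)*(-33) = 1155 - 99*√2/2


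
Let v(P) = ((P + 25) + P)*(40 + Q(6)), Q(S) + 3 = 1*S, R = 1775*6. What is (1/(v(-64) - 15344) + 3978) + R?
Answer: 289239443/19773 ≈ 14628.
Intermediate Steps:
R = 10650
Q(S) = -3 + S (Q(S) = -3 + 1*S = -3 + S)
v(P) = 1075 + 86*P (v(P) = ((P + 25) + P)*(40 + (-3 + 6)) = ((25 + P) + P)*(40 + 3) = (25 + 2*P)*43 = 1075 + 86*P)
(1/(v(-64) - 15344) + 3978) + R = (1/((1075 + 86*(-64)) - 15344) + 3978) + 10650 = (1/((1075 - 5504) - 15344) + 3978) + 10650 = (1/(-4429 - 15344) + 3978) + 10650 = (1/(-19773) + 3978) + 10650 = (-1/19773 + 3978) + 10650 = 78656993/19773 + 10650 = 289239443/19773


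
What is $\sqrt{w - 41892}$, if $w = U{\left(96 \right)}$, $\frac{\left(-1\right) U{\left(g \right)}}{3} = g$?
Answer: $2 i \sqrt{10545} \approx 205.38 i$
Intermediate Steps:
$U{\left(g \right)} = - 3 g$
$w = -288$ ($w = \left(-3\right) 96 = -288$)
$\sqrt{w - 41892} = \sqrt{-288 - 41892} = \sqrt{-42180} = 2 i \sqrt{10545}$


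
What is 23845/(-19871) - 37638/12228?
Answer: -173246893/40497098 ≈ -4.2780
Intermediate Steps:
23845/(-19871) - 37638/12228 = 23845*(-1/19871) - 37638*1/12228 = -23845/19871 - 6273/2038 = -173246893/40497098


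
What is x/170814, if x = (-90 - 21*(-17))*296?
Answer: 13172/28469 ≈ 0.46268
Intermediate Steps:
x = 79032 (x = (-90 + 357)*296 = 267*296 = 79032)
x/170814 = 79032/170814 = 79032*(1/170814) = 13172/28469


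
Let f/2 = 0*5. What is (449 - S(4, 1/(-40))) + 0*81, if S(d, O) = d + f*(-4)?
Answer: 445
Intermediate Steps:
f = 0 (f = 2*(0*5) = 2*0 = 0)
S(d, O) = d (S(d, O) = d + 0*(-4) = d + 0 = d)
(449 - S(4, 1/(-40))) + 0*81 = (449 - 1*4) + 0*81 = (449 - 4) + 0 = 445 + 0 = 445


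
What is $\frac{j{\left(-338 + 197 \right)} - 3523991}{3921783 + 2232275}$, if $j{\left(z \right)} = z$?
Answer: $- \frac{1762066}{3077029} \approx -0.57265$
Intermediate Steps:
$\frac{j{\left(-338 + 197 \right)} - 3523991}{3921783 + 2232275} = \frac{\left(-338 + 197\right) - 3523991}{3921783 + 2232275} = \frac{-141 - 3523991}{6154058} = \left(-3524132\right) \frac{1}{6154058} = - \frac{1762066}{3077029}$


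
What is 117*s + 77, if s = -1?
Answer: -40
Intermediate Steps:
117*s + 77 = 117*(-1) + 77 = -117 + 77 = -40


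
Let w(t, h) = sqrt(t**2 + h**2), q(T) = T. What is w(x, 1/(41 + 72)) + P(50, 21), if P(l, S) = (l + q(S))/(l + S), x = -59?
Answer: 1 + sqrt(44448890)/113 ≈ 60.000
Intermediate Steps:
P(l, S) = 1 (P(l, S) = (l + S)/(l + S) = (S + l)/(S + l) = 1)
w(t, h) = sqrt(h**2 + t**2)
w(x, 1/(41 + 72)) + P(50, 21) = sqrt((1/(41 + 72))**2 + (-59)**2) + 1 = sqrt((1/113)**2 + 3481) + 1 = sqrt(1/12769 + 3481) + 1 = sqrt(44448890/12769) + 1 = sqrt(44448890)/113 + 1 = 1 + sqrt(44448890)/113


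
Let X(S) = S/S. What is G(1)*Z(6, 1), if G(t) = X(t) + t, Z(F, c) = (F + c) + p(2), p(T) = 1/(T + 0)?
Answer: 15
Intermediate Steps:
p(T) = 1/T
X(S) = 1
Z(F, c) = 1/2 + F + c (Z(F, c) = (F + c) + 1/2 = 1/2 + F + c)
G(t) = 1 + t
G(1)*Z(6, 1) = (1 + 1)*(1/2 + 6 + 1) = 2*(15/2) = 15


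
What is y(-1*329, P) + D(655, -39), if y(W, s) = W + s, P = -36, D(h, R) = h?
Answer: 290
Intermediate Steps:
y(-1*329, P) + D(655, -39) = (-1*329 - 36) + 655 = (-329 - 36) + 655 = -365 + 655 = 290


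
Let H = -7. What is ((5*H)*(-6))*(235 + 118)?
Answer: 74130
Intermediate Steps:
((5*H)*(-6))*(235 + 118) = ((5*(-7))*(-6))*(235 + 118) = -35*(-6)*353 = 210*353 = 74130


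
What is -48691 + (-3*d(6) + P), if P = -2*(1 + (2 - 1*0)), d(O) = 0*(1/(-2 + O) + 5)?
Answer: -48697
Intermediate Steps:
d(O) = 0 (d(O) = 0*(5 + 1/(-2 + O)) = 0)
P = -6 (P = -2*(1 + (2 + 0)) = -2*(1 + 2) = -2*3 = -6)
-48691 + (-3*d(6) + P) = -48691 + (-3*0 - 6) = -48691 + (0 - 6) = -48691 - 6 = -48697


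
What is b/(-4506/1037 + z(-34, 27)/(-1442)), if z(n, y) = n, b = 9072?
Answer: -6782925744/3231197 ≈ -2099.2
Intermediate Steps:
b/(-4506/1037 + z(-34, 27)/(-1442)) = 9072/(-4506/1037 - 34/(-1442)) = 9072/(-4506*1/1037 - 34*(-1/1442)) = 9072/(-4506/1037 + 17/721) = 9072/(-3231197/747677) = 9072*(-747677/3231197) = -6782925744/3231197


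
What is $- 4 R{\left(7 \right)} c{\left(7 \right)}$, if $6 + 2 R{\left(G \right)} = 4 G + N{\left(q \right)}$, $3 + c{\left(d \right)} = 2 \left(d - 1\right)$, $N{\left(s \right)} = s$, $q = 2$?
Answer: $-432$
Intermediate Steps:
$c{\left(d \right)} = -5 + 2 d$ ($c{\left(d \right)} = -3 + 2 \left(d - 1\right) = -3 + 2 \left(-1 + d\right) = -3 + \left(-2 + 2 d\right) = -5 + 2 d$)
$R{\left(G \right)} = -2 + 2 G$ ($R{\left(G \right)} = -3 + \frac{4 G + 2}{2} = -3 + \frac{2 + 4 G}{2} = -3 + \left(1 + 2 G\right) = -2 + 2 G$)
$- 4 R{\left(7 \right)} c{\left(7 \right)} = - 4 \left(-2 + 2 \cdot 7\right) \left(-5 + 2 \cdot 7\right) = - 4 \left(-2 + 14\right) \left(-5 + 14\right) = \left(-4\right) 12 \cdot 9 = \left(-48\right) 9 = -432$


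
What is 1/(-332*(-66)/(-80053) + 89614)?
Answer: 80053/7173847630 ≈ 1.1159e-5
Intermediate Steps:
1/(-332*(-66)/(-80053) + 89614) = 1/(21912*(-1/80053) + 89614) = 1/(-21912/80053 + 89614) = 1/(7173847630/80053) = 80053/7173847630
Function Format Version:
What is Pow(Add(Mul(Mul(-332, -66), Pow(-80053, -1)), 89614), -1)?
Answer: Rational(80053, 7173847630) ≈ 1.1159e-5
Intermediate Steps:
Pow(Add(Mul(Mul(-332, -66), Pow(-80053, -1)), 89614), -1) = Pow(Add(Mul(21912, Rational(-1, 80053)), 89614), -1) = Pow(Add(Rational(-21912, 80053), 89614), -1) = Pow(Rational(7173847630, 80053), -1) = Rational(80053, 7173847630)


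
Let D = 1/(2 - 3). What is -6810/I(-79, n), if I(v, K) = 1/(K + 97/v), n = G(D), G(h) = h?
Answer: 1198560/79 ≈ 15172.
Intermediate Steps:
D = -1 (D = 1/(-1) = -1)
n = -1
-6810/I(-79, n) = -6810/((-79/(97 - 1*(-79)))) = -6810/((-79/(97 + 79))) = -6810/((-79/176)) = -6810/((-79*1/176)) = -6810/(-79/176) = -6810*(-176/79) = 1198560/79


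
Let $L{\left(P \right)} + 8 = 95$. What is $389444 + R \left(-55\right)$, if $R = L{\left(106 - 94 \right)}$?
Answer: $384659$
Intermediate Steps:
$L{\left(P \right)} = 87$ ($L{\left(P \right)} = -8 + 95 = 87$)
$R = 87$
$389444 + R \left(-55\right) = 389444 + 87 \left(-55\right) = 389444 - 4785 = 384659$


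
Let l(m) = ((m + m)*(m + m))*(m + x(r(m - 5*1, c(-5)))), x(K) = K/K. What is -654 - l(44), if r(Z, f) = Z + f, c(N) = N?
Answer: -349134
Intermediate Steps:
x(K) = 1
l(m) = 4*m²*(1 + m) (l(m) = ((m + m)*(m + m))*(m + 1) = ((2*m)*(2*m))*(1 + m) = (4*m²)*(1 + m) = 4*m²*(1 + m))
-654 - l(44) = -654 - 4*44²*(1 + 44) = -654 - 4*1936*45 = -654 - 1*348480 = -654 - 348480 = -349134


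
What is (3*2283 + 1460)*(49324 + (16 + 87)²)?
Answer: 497983297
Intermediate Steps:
(3*2283 + 1460)*(49324 + (16 + 87)²) = (6849 + 1460)*(49324 + 103²) = 8309*(49324 + 10609) = 8309*59933 = 497983297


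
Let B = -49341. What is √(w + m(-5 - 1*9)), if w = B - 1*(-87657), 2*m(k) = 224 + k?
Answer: 3*√4269 ≈ 196.01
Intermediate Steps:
m(k) = 112 + k/2 (m(k) = (224 + k)/2 = 112 + k/2)
w = 38316 (w = -49341 - 1*(-87657) = -49341 + 87657 = 38316)
√(w + m(-5 - 1*9)) = √(38316 + (112 + (-5 - 1*9)/2)) = √(38316 + (112 + (-5 - 9)/2)) = √(38316 + (112 + (½)*(-14))) = √(38316 + (112 - 7)) = √(38316 + 105) = √38421 = 3*√4269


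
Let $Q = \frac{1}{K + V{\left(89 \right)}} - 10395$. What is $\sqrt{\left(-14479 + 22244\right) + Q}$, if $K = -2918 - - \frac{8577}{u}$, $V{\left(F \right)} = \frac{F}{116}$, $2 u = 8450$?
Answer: $\frac{i \sqrt{5368620742906089361170}}{1428740843} \approx 51.284 i$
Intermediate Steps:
$u = 4225$ ($u = \frac{1}{2} \cdot 8450 = 4225$)
$V{\left(F \right)} = \frac{F}{116}$ ($V{\left(F \right)} = F \frac{1}{116} = \frac{F}{116}$)
$K = - \frac{12319973}{4225}$ ($K = -2918 - - \frac{8577}{4225} = -2918 + \frac{8577}{4225} = - \frac{12319973}{4225} \approx -2916.0$)
$Q = - \frac{14851761553085}{1428740843}$ ($Q = \frac{1}{- \frac{12319973}{4225} + \frac{1}{116} \cdot 89} - 10395 = \frac{1}{- \frac{12319973}{4225} + \frac{89}{116}} - 10395 = \frac{1}{- \frac{1428740843}{490100}} - 10395 = - \frac{490100}{1428740843} - 10395 = - \frac{14851761553085}{1428740843} \approx -10395.0$)
$\sqrt{\left(-14479 + 22244\right) + Q} = \sqrt{\left(-14479 + 22244\right) - \frac{14851761553085}{1428740843}} = \sqrt{7765 - \frac{14851761553085}{1428740843}} = \sqrt{- \frac{3757588907190}{1428740843}} = \frac{i \sqrt{5368620742906089361170}}{1428740843}$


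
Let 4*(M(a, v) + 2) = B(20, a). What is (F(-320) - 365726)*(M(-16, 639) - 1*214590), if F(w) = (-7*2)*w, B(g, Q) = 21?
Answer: 155037210181/2 ≈ 7.7519e+10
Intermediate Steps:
M(a, v) = 13/4 (M(a, v) = -2 + (¼)*21 = -2 + 21/4 = 13/4)
F(w) = -14*w
(F(-320) - 365726)*(M(-16, 639) - 1*214590) = (-14*(-320) - 365726)*(13/4 - 1*214590) = (4480 - 365726)*(13/4 - 214590) = -361246*(-858347/4) = 155037210181/2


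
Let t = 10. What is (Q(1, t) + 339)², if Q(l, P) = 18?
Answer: 127449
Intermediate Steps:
(Q(1, t) + 339)² = (18 + 339)² = 357² = 127449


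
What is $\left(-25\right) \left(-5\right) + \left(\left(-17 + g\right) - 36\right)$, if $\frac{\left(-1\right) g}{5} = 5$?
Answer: $47$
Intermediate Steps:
$g = -25$ ($g = \left(-5\right) 5 = -25$)
$\left(-25\right) \left(-5\right) + \left(\left(-17 + g\right) - 36\right) = \left(-25\right) \left(-5\right) - 78 = 125 - 78 = 47$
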